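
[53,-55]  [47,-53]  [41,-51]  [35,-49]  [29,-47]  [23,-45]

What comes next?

[17,-43]

First entry — −6 each step: 53, 47, 41, 35, 29, 23 → 17.
Second entry — +2 each step: -55, -53, -51, -49, -47, -45 → -43.
Combining the parts gives [17,-43].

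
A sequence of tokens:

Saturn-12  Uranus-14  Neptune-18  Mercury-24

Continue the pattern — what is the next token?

Planet — runs through the planets Mercury→Neptune: Saturn, Uranus, Neptune, Mercury → Venus.
Second component: differences are 2, 4, 6, … (increasing by 2 each time); 12, 14, 18, 24 → 32.
Putting it together: Venus-32.

Venus-32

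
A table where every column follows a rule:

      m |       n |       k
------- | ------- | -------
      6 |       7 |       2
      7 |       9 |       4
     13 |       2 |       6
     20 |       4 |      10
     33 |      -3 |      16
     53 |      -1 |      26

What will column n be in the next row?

Column n — alternating steps +2, −7, +2, −7, …: 7, 9, 2, 4, -3, -1 → -8.

-8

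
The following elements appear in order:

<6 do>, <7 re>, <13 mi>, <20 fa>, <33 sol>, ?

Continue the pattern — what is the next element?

First coordinate: each term is the sum of the two before it, so 6, 7, 13, 20, 33 → 53.
Note goes do, re, mi, fa, sol → la (runs through the solfège scale do→ti).
Combining the parts gives <53 la>.

<53 la>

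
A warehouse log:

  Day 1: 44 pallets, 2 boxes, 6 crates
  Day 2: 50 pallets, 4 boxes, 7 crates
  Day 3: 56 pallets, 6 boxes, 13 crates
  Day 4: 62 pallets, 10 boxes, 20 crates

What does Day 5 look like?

68 pallets, 16 boxes, 33 crates

For the pallets, +6 each step: 44, 50, 56, 62 → 68.
Boxes: each term is the sum of the two before it, so 2, 4, 6, 10 → 16.
For the crates, each term is the sum of the two before it: 6, 7, 13, 20 → 33.
So the next row is 68 pallets, 16 boxes, 33 crates.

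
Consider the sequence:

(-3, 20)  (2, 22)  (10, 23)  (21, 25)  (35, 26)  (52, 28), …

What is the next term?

First part: -3, 2, 10, 21, 35, 52 → 72 (differences are 5, 8, 11, … (increasing by 3 each time)).
Second part: alternating steps +2, +1, +2, +1, …, so 20, 22, 23, 25, 26, 28 → 29.
Combining the parts gives (72, 29).

(72, 29)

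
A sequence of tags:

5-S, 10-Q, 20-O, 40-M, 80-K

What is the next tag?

160-I

First component: ×2 each step; 5, 10, 20, 40, 80 → 160.
Letter goes S, Q, O, M, K → I (letters move back 2 places in the alphabet).
Combining the parts gives 160-I.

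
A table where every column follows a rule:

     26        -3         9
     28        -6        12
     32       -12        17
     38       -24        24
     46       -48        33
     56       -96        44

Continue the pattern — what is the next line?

First component goes 26, 28, 32, 38, 46, 56 → 68 (differences are 2, 4, 6, … (increasing by 2 each time)).
Second component: ×2 each step, so -3, -6, -12, -24, -48, -96 → -192.
Third component goes 9, 12, 17, 24, 33, 44 → 57 (differences are 3, 5, 7, … (increasing by 2 each time)).
Combining the parts gives 68  -192  57.

68  -192  57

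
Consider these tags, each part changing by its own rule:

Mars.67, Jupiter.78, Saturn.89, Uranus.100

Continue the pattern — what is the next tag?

Neptune.111

Planet: runs through the planets Mercury→Neptune, so Mars, Jupiter, Saturn, Uranus → Neptune.
Second component: +11 each step; 67, 78, 89, 100 → 111.
So the next tag is Neptune.111.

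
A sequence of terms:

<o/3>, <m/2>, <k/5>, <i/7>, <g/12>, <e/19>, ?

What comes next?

<c/31>

For the letter, letters move back 2 places in the alphabet: o, m, k, i, g, e → c.
Second value: each term is the sum of the two before it, so 3, 2, 5, 7, 12, 19 → 31.
So the next term is <c/31>.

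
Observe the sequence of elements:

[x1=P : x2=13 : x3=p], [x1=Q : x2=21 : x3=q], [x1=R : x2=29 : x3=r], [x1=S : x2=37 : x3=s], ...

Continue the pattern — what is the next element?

X1: letters move forward 1 place in the alphabet, so P, Q, R, S → T.
X2: +8 each step; 13, 21, 29, 37 → 45.
X3: p, q, r, s → t (letters move forward 1 place in the alphabet).
Combining the parts gives [x1=T : x2=45 : x3=t].

[x1=T : x2=45 : x3=t]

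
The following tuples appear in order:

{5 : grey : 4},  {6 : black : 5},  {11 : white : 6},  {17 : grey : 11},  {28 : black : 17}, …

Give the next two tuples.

First slot: 5, 6, 11, 17, 28 → 45 → 73 (each term is the sum of the two before it).
For the shade, repeats grey → black → white: grey, black, white, grey, black → white → grey.
For the third slot, always the previous value of the first slot: 4, 5, 6, 11, 17 → 28 → 45.
Putting the parts together: {45 : white : 28} and then {73 : grey : 45}.

{45 : white : 28}, {73 : grey : 45}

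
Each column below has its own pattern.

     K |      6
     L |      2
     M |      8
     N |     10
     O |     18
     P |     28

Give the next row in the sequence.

Letter: K, L, M, N, O, P → Q (letters move forward 1 place in the alphabet).
For the second component, each term is the sum of the two before it: 6, 2, 8, 10, 18, 28 → 46.
Putting it together: Q  46.

Q  46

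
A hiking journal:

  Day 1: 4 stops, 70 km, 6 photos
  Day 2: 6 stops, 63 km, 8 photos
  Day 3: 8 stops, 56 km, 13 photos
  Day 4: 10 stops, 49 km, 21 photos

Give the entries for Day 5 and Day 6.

12 stops, 42 km, 32 photos; 14 stops, 35 km, 46 photos

Stops: 4, 6, 8, 10 → 12 → 14 (+2 each step).
Km — −7 each step: 70, 63, 56, 49 → 42 → 35.
Photos: 6, 8, 13, 21 → 32 → 46 (differences are 2, 5, 8, … (increasing by 3 each time)).
Putting the parts together: 12 stops, 42 km, 32 photos and then 14 stops, 35 km, 46 photos.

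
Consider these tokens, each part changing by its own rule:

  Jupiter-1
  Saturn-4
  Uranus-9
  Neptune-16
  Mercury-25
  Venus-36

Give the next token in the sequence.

Planet: runs through the planets Mercury→Neptune, so Jupiter, Saturn, Uranus, Neptune, Mercury, Venus → Earth.
Second component: perfect squares: 1², 2², 3², …; 1, 4, 9, 16, 25, 36 → 49.
So the next token is Earth-49.

Earth-49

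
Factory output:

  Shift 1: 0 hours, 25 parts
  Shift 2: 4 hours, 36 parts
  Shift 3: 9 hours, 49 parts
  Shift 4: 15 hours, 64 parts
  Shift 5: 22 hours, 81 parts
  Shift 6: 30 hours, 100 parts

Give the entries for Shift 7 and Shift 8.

Hours: differences are 4, 5, 6, … (increasing by 1 each time), so 0, 4, 9, 15, 22, 30 → 39 → 49.
Parts goes 25, 36, 49, 64, 81, 100 → 121 → 144 (perfect squares: 5², 6², 7², …).
So the next two rows are 39 hours, 121 parts and 49 hours, 144 parts.

39 hours, 121 parts; 49 hours, 144 parts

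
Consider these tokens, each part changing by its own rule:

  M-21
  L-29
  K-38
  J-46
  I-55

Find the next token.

H-63

Letter — letters move back 1 place in the alphabet: M, L, K, J, I → H.
Second component: alternating steps +8, +9, +8, +9, …, so 21, 29, 38, 46, 55 → 63.
Combining the parts gives H-63.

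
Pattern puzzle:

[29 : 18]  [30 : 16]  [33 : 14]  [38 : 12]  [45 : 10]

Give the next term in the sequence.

First slot — differences are 1, 3, 5, … (increasing by 2 each time): 29, 30, 33, 38, 45 → 54.
Second slot — −2 each step: 18, 16, 14, 12, 10 → 8.
Combining the parts gives [54 : 8].

[54 : 8]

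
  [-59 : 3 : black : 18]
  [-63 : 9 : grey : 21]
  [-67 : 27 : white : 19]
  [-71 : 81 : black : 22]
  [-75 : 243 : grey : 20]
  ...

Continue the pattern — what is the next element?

First part: -59, -63, -67, -71, -75 → -79 (−4 each step).
Second part goes 3, 9, 27, 81, 243 → 729 (×3 each step).
Shade: repeats black → grey → white; black, grey, white, black, grey → white.
Fourth part goes 18, 21, 19, 22, 20 → 23 (alternating steps +3, −2, +3, −2, …).
So the next element is [-79 : 729 : white : 23].

[-79 : 729 : white : 23]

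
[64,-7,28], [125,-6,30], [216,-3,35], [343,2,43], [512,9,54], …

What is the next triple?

[729,18,68]

First slot: perfect cubes: 4³, 5³, 6³, …; 64, 125, 216, 343, 512 → 729.
Second slot: -7, -6, -3, 2, 9 → 18 (differences are 1, 3, 5, … (increasing by 2 each time)).
Third slot: differences are 2, 5, 8, … (increasing by 3 each time), so 28, 30, 35, 43, 54 → 68.
Combining the parts gives [729,18,68].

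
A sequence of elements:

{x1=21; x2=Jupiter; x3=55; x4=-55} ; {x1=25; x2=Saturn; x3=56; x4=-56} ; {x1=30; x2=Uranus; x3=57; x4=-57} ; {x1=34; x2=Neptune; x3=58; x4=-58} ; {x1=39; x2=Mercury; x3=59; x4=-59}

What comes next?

{x1=43; x2=Venus; x3=60; x4=-60}

For the x1, alternating steps +4, +5, +4, +5, …: 21, 25, 30, 34, 39 → 43.
X2 goes Jupiter, Saturn, Uranus, Neptune, Mercury → Venus (runs through the planets Mercury→Neptune).
X3: 55, 56, 57, 58, 59 → 60 (+1 each step).
For the x4, always the negative of the x3: -55, -56, -57, -58, -59 → -60.
Combining the parts gives {x1=43; x2=Venus; x3=60; x4=-60}.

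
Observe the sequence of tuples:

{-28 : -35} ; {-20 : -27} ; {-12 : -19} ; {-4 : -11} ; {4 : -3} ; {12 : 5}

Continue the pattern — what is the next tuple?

{20 : 13}

First component: -28, -20, -12, -4, 4, 12 → 20 (+8 each step).
Second component goes -35, -27, -19, -11, -3, 5 → 13 (always 7 less than the first component).
Putting it together: {20 : 13}.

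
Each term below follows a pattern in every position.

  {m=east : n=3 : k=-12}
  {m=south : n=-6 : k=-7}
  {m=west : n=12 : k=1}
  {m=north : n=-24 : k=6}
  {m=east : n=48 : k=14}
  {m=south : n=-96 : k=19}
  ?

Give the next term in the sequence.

M: repeats east → south → west → north, so east, south, west, north, east, south → west.
For the n, ×(-2) each step: 3, -6, 12, -24, 48, -96 → 192.
K: alternating steps +5, +8, +5, +8, …, so -12, -7, 1, 6, 14, 19 → 27.
So the next term is {m=west : n=192 : k=27}.

{m=west : n=192 : k=27}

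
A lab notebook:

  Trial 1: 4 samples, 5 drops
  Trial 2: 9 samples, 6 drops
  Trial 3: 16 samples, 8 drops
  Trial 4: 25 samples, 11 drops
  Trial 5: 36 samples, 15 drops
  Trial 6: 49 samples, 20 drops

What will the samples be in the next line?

Samples: perfect squares: 2², 3², 4², …, so 4, 9, 16, 25, 36, 49 → 64.

64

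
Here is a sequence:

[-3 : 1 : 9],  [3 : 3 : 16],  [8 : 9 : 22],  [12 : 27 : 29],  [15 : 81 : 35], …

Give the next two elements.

[17 : 243 : 42], [18 : 729 : 48]

First value: differences are 6, 5, 4, … (decreasing by 1 each time); -3, 3, 8, 12, 15 → 17 → 18.
Second value: 1, 3, 9, 27, 81 → 243 → 729 (×3 each step).
Third value: 9, 16, 22, 29, 35 → 42 → 48 (alternating steps +7, +6, +7, +6, …).
So the next two elements are [17 : 243 : 42] and [18 : 729 : 48].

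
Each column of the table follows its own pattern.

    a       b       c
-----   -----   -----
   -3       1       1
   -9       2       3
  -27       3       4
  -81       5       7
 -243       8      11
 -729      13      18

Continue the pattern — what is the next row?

-2187  21  29

Column a — ×3 each step: -3, -9, -27, -81, -243, -729 → -2187.
For the column b, each term is the sum of the two before it: 1, 2, 3, 5, 8, 13 → 21.
Column c: each term is the sum of the two before it; 1, 3, 4, 7, 11, 18 → 29.
Combining the parts gives -2187  21  29.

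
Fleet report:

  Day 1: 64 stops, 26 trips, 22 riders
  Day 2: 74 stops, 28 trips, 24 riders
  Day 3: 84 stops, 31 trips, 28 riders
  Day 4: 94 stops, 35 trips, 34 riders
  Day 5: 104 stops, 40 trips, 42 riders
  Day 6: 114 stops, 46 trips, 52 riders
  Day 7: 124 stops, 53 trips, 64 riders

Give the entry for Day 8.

Stops goes 64, 74, 84, 94, 104, 114, 124 → 134 (+10 each step).
Trips: differences are 2, 3, 4, … (increasing by 1 each time), so 26, 28, 31, 35, 40, 46, 53 → 61.
Riders — differences are 2, 4, 6, … (increasing by 2 each time): 22, 24, 28, 34, 42, 52, 64 → 78.
Putting it together: 134 stops, 61 trips, 78 riders.

134 stops, 61 trips, 78 riders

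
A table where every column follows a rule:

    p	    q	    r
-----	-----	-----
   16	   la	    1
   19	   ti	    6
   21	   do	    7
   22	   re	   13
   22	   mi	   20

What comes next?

For the column p, differences are 3, 2, 1, … (decreasing by 1 each time): 16, 19, 21, 22, 22 → 21.
For the column q, runs through the solfège scale do→ti: la, ti, do, re, mi → fa.
Column r — each term is the sum of the two before it: 1, 6, 7, 13, 20 → 33.
So the next line is 21  fa  33.

21  fa  33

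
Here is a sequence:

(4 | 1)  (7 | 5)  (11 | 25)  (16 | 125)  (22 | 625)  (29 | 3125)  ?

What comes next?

First value: 4, 7, 11, 16, 22, 29 → 37 (differences are 3, 4, 5, … (increasing by 1 each time)).
Second value: ×5 each step; 1, 5, 25, 125, 625, 3125 → 15625.
Combining the parts gives (37 | 15625).

(37 | 15625)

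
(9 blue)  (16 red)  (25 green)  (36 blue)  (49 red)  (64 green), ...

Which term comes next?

(81 blue)

First coordinate: 9, 16, 25, 36, 49, 64 → 81 (perfect squares: 3², 4², 5², …).
Colour: repeats blue → red → green, so blue, red, green, blue, red, green → blue.
Putting it together: (81 blue).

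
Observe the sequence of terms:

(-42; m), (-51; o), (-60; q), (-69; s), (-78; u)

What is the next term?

First slot: −9 each step; -42, -51, -60, -69, -78 → -87.
Letter: m, o, q, s, u → w (letters move forward 2 places in the alphabet).
So the next term is (-87; w).

(-87; w)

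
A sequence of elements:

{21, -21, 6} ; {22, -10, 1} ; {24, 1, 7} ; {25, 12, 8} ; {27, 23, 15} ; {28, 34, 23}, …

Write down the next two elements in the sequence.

{30, 45, 38}, {31, 56, 61}

First coordinate: alternating steps +1, +2, +1, +2, …; 21, 22, 24, 25, 27, 28 → 30 → 31.
Second coordinate: -21, -10, 1, 12, 23, 34 → 45 → 56 (+11 each step).
Third coordinate — each term is the sum of the two before it: 6, 1, 7, 8, 15, 23 → 38 → 61.
Putting the parts together: {30, 45, 38} and then {31, 56, 61}.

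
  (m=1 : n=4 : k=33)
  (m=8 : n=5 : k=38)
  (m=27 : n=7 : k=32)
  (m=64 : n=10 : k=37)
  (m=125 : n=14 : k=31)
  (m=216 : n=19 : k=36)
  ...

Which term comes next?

(m=343 : n=25 : k=30)

M — perfect cubes: 1³, 2³, 3³, …: 1, 8, 27, 64, 125, 216 → 343.
For the n, differences are 1, 2, 3, … (increasing by 1 each time): 4, 5, 7, 10, 14, 19 → 25.
For the k, alternating steps +5, −6, +5, −6, …: 33, 38, 32, 37, 31, 36 → 30.
So the next term is (m=343 : n=25 : k=30).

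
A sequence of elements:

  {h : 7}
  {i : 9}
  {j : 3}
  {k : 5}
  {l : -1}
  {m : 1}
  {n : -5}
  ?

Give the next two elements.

{o : -3}, {p : -9}

Letter: h, i, j, k, l, m, n → o → p (letters move forward 1 place in the alphabet).
Second entry: alternating steps +2, −6, +2, −6, …, so 7, 9, 3, 5, -1, 1, -5 → -3 → -9.
So the next two elements are {o : -3} and {p : -9}.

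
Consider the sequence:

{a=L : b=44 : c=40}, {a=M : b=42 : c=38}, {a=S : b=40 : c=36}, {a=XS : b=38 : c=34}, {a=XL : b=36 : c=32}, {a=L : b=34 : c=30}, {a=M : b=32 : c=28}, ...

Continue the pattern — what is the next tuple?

A goes L, M, S, XS, XL, L, M → S (repeats L → M → S → XS → XL).
B — −2 each step: 44, 42, 40, 38, 36, 34, 32 → 30.
For the c, always 4 less than the b: 40, 38, 36, 34, 32, 30, 28 → 26.
Combining the parts gives {a=S : b=30 : c=26}.

{a=S : b=30 : c=26}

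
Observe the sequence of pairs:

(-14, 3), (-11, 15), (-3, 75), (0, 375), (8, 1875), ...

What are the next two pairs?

First entry goes -14, -11, -3, 0, 8 → 11 → 19 (alternating steps +3, +8, +3, +8, …).
Second entry: 3, 15, 75, 375, 1875 → 9375 → 46875 (×5 each step).
So the next two pairs are (11, 9375) and (19, 46875).

(11, 9375), (19, 46875)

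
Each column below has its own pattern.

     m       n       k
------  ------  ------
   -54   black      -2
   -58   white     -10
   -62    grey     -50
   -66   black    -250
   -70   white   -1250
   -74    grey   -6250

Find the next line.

For the column m, −4 each step: -54, -58, -62, -66, -70, -74 → -78.
Column n: black, white, grey, black, white, grey → black (repeats black → white → grey).
Column k — ×5 each step: -2, -10, -50, -250, -1250, -6250 → -31250.
Putting it together: -78  black  -31250.

-78  black  -31250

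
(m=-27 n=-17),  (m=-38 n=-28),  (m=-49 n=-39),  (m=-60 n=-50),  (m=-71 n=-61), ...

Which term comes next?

(m=-82 n=-72)

M: -27, -38, -49, -60, -71 → -82 (−11 each step).
N: -17, -28, -39, -50, -61 → -72 (always 10 more than the m).
Putting it together: (m=-82 n=-72).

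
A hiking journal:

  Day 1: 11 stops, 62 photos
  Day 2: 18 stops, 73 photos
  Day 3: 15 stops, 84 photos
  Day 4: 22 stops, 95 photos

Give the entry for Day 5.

Stops: alternating steps +7, −3, +7, −3, …, so 11, 18, 15, 22 → 19.
Photos — +11 each step: 62, 73, 84, 95 → 106.
Putting it together: 19 stops, 106 photos.

19 stops, 106 photos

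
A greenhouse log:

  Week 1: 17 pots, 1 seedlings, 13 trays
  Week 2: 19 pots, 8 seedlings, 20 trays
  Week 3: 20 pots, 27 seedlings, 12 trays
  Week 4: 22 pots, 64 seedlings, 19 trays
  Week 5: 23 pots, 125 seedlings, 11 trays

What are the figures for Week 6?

For the pots, alternating steps +2, +1, +2, +1, …: 17, 19, 20, 22, 23 → 25.
Seedlings — perfect cubes: 1³, 2³, 3³, …: 1, 8, 27, 64, 125 → 216.
For the trays, alternating steps +7, −8, +7, −8, …: 13, 20, 12, 19, 11 → 18.
So the next line is 25 pots, 216 seedlings, 18 trays.

25 pots, 216 seedlings, 18 trays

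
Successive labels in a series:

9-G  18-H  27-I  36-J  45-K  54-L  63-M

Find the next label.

First component — +9 each step: 9, 18, 27, 36, 45, 54, 63 → 72.
For the letter, letters move forward 1 place in the alphabet: G, H, I, J, K, L, M → N.
So the next label is 72-N.

72-N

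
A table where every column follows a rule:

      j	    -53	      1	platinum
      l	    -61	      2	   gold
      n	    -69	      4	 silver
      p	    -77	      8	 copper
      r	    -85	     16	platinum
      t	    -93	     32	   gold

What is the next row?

Letter: letters move forward 2 places in the alphabet; j, l, n, p, r, t → v.
For the second component, −8 each step: -53, -61, -69, -77, -85, -93 → -101.
Third component — ×2 each step: 1, 2, 4, 8, 16, 32 → 64.
Metal — repeats platinum → gold → silver → copper: platinum, gold, silver, copper, platinum, gold → silver.
So the next row is v  -101  64  silver.

v  -101  64  silver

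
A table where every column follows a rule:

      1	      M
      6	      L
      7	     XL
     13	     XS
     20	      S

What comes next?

33  M

First component: each term is the sum of the two before it; 1, 6, 7, 13, 20 → 33.
Size goes M, L, XL, XS, S → M (runs through clothing sizes XS→XL).
Putting it together: 33  M.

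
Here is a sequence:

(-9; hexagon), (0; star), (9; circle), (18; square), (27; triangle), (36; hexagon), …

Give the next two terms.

First part: +9 each step, so -9, 0, 9, 18, 27, 36 → 45 → 54.
Shape: repeats hexagon → star → circle → square → triangle, so hexagon, star, circle, square, triangle, hexagon → star → circle.
Putting the parts together: (45; star) and then (54; circle).

(45; star), (54; circle)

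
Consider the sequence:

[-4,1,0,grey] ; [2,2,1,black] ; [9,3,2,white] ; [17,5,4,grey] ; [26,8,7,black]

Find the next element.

First value: differences are 6, 7, 8, … (increasing by 1 each time), so -4, 2, 9, 17, 26 → 36.
Second value: 1, 2, 3, 5, 8 → 13 (each term is the sum of the two before it).
Third value: always 1 less than the second value; 0, 1, 2, 4, 7 → 12.
Shade: grey, black, white, grey, black → white (repeats grey → black → white).
Putting it together: [36,13,12,white].

[36,13,12,white]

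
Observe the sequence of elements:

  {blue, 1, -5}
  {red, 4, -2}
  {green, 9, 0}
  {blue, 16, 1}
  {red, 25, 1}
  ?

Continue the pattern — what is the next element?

Colour: blue, red, green, blue, red → green (repeats blue → red → green).
For the second part, perfect squares: 1², 2², 3², …: 1, 4, 9, 16, 25 → 36.
For the third part, differences are 3, 2, 1, … (decreasing by 1 each time): -5, -2, 0, 1, 1 → 0.
So the next element is {green, 36, 0}.

{green, 36, 0}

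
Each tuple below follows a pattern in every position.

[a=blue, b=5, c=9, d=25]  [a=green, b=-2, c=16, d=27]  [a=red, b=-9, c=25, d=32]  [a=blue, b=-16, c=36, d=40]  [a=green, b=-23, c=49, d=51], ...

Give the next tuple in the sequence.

A goes blue, green, red, blue, green → red (repeats blue → green → red).
B: 5, -2, -9, -16, -23 → -30 (−7 each step).
C goes 9, 16, 25, 36, 49 → 64 (perfect squares: 3², 4², 5², …).
D: 25, 27, 32, 40, 51 → 65 (differences are 2, 5, 8, … (increasing by 3 each time)).
Putting it together: [a=red, b=-30, c=64, d=65].

[a=red, b=-30, c=64, d=65]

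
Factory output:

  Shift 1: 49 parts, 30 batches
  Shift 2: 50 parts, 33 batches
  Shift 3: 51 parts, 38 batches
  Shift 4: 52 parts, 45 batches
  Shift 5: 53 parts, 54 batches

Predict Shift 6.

54 parts, 65 batches

Parts — +1 each step: 49, 50, 51, 52, 53 → 54.
Batches — differences are 3, 5, 7, … (increasing by 2 each time): 30, 33, 38, 45, 54 → 65.
So the next line is 54 parts, 65 batches.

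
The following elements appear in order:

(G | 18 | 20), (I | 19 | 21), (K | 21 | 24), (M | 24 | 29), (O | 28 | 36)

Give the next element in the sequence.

Letter: letters move forward 2 places in the alphabet, so G, I, K, M, O → Q.
Second coordinate: 18, 19, 21, 24, 28 → 33 (differences are 1, 2, 3, … (increasing by 1 each time)).
For the third coordinate, differences are 1, 3, 5, … (increasing by 2 each time): 20, 21, 24, 29, 36 → 45.
Putting it together: (Q | 33 | 45).

(Q | 33 | 45)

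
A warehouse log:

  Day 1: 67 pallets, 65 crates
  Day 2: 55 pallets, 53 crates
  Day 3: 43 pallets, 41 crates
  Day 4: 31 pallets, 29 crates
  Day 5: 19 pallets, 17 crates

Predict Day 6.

7 pallets, 5 crates

For the pallets, −12 each step: 67, 55, 43, 31, 19 → 7.
Crates — always 2 less than the pallets: 65, 53, 41, 29, 17 → 5.
Putting it together: 7 pallets, 5 crates.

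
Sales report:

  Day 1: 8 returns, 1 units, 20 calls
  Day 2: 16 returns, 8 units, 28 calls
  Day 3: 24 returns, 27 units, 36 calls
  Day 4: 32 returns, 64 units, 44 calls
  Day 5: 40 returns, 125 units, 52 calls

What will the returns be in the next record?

For the returns, +8 each step: 8, 16, 24, 32, 40 → 48.

48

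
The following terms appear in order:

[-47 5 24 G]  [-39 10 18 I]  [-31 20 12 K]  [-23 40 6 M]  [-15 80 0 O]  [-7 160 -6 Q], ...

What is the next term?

[1 320 -12 S]

For the first component, +8 each step: -47, -39, -31, -23, -15, -7 → 1.
Second component: ×2 each step, so 5, 10, 20, 40, 80, 160 → 320.
Third component: 24, 18, 12, 6, 0, -6 → -12 (−6 each step).
Letter goes G, I, K, M, O, Q → S (letters move forward 2 places in the alphabet).
Combining the parts gives [1 320 -12 S].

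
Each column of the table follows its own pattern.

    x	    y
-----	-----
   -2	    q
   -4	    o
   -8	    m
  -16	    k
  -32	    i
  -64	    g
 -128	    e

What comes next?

-256  c

For the column x, ×2 each step: -2, -4, -8, -16, -32, -64, -128 → -256.
For the column y, letters move back 2 places in the alphabet: q, o, m, k, i, g, e → c.
Combining the parts gives -256  c.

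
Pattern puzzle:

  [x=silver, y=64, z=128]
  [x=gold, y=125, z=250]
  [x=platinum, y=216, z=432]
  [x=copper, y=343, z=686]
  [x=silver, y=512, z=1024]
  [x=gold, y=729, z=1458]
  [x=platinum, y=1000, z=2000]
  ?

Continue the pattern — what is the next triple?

For the x, repeats silver → gold → platinum → copper: silver, gold, platinum, copper, silver, gold, platinum → copper.
Y goes 64, 125, 216, 343, 512, 729, 1000 → 1331 (perfect cubes: 4³, 5³, 6³, …).
Z: 128, 250, 432, 686, 1024, 1458, 2000 → 2662 (always 2 × the y).
So the next triple is [x=copper, y=1331, z=2662].

[x=copper, y=1331, z=2662]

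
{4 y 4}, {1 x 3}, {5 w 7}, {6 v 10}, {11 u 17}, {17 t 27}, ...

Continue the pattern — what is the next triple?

{28 s 44}

First value: each term is the sum of the two before it; 4, 1, 5, 6, 11, 17 → 28.
Letter: y, x, w, v, u, t → s (letters move back 1 place in the alphabet).
Third value goes 4, 3, 7, 10, 17, 27 → 44 (each term is the sum of the two before it).
Combining the parts gives {28 s 44}.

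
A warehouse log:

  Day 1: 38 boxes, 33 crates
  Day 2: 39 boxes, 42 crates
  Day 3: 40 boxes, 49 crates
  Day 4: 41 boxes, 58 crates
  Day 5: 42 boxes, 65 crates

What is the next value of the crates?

74

Crates: 33, 42, 49, 58, 65 → 74 (alternating steps +9, +7, +9, +7, …).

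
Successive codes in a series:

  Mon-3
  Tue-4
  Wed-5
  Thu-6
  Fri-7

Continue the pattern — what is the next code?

Day: runs through the weekdays Mon→Sun, so Mon, Tue, Wed, Thu, Fri → Sat.
Second component: 3, 4, 5, 6, 7 → 8 (+1 each step).
So the next code is Sat-8.

Sat-8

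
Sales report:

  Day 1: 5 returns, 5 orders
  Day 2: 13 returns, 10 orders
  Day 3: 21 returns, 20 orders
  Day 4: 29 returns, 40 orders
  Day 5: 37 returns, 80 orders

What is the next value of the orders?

160

For the orders, ×2 each step: 5, 10, 20, 40, 80 → 160.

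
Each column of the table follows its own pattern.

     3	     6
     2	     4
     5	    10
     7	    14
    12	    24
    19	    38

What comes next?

First component — each term is the sum of the two before it: 3, 2, 5, 7, 12, 19 → 31.
Second component goes 6, 4, 10, 14, 24, 38 → 62 (always 2 × the first component).
Combining the parts gives 31  62.

31  62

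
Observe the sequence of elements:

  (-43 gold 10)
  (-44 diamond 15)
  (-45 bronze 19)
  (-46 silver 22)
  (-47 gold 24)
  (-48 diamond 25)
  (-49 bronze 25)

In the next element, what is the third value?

24

First value: −1 each step, so -43, -44, -45, -46, -47, -48, -49 → -50.
For the rank, repeats gold → diamond → bronze → silver: gold, diamond, bronze, silver, gold, diamond, bronze → silver.
Third value: 10, 15, 19, 22, 24, 25, 25 → 24 (differences are 5, 4, 3, … (decreasing by 1 each time)).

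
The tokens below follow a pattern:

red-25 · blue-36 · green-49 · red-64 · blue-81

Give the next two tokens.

Colour: red, blue, green, red, blue → green → red (repeats red → blue → green).
Second component goes 25, 36, 49, 64, 81 → 100 → 121 (perfect squares: 5², 6², 7², …).
So the next two tokens are green-100 and red-121.

green-100, red-121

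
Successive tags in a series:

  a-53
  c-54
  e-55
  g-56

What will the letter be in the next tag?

Letter: letters move forward 2 places in the alphabet; a, c, e, g → i.

i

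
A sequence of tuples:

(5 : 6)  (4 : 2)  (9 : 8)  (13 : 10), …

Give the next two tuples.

First slot: each term is the sum of the two before it; 5, 4, 9, 13 → 22 → 35.
Second slot: 6, 2, 8, 10 → 18 → 28 (each term is the sum of the two before it).
Putting the parts together: (22 : 18) and then (35 : 28).

(22 : 18), (35 : 28)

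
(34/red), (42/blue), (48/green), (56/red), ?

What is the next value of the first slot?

62

First slot: alternating steps +8, +6, +8, +6, …, so 34, 42, 48, 56 → 62.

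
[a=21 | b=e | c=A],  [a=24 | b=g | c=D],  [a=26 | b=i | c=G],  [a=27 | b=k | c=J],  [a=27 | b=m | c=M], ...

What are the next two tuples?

[a=26 | b=o | c=P], [a=24 | b=q | c=S]

A — differences are 3, 2, 1, … (decreasing by 1 each time): 21, 24, 26, 27, 27 → 26 → 24.
B: letters move forward 2 places in the alphabet, so e, g, i, k, m → o → q.
C: letters move forward 3 places in the alphabet; A, D, G, J, M → P → S.
So the next two tuples are [a=26 | b=o | c=P] and [a=24 | b=q | c=S].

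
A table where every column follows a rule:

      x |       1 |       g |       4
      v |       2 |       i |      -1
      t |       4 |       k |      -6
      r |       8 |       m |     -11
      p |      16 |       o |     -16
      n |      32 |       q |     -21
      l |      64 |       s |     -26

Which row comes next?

j  128  u  -31

First letter — letters move back 2 places in the alphabet: x, v, t, r, p, n, l → j.
Second component goes 1, 2, 4, 8, 16, 32, 64 → 128 (×2 each step).
Second letter: g, i, k, m, o, q, s → u (letters move forward 2 places in the alphabet).
Fourth component: 4, -1, -6, -11, -16, -21, -26 → -31 (−5 each step).
Combining the parts gives j  128  u  -31.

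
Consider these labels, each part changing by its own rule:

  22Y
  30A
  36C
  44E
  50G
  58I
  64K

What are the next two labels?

First component goes 22, 30, 36, 44, 50, 58, 64 → 72 → 78 (alternating steps +8, +6, +8, +6, …).
For the letter, letters move forward 2 places in the alphabet, wrapping Z→A: Y, A, C, E, G, I, K → M → O.
Putting the parts together: 72M and then 78O.

72M then 78O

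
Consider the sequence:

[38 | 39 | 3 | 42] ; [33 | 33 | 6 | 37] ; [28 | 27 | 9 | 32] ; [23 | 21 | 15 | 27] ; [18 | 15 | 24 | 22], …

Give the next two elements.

[13 | 9 | 39 | 17], [8 | 3 | 63 | 12]

First coordinate goes 38, 33, 28, 23, 18 → 13 → 8 (−5 each step).
Second coordinate: −6 each step; 39, 33, 27, 21, 15 → 9 → 3.
Third coordinate: each term is the sum of the two before it; 3, 6, 9, 15, 24 → 39 → 63.
Fourth coordinate goes 42, 37, 32, 27, 22 → 17 → 12 (always 4 more than the first coordinate).
So the next two elements are [13 | 9 | 39 | 17] and [8 | 3 | 63 | 12].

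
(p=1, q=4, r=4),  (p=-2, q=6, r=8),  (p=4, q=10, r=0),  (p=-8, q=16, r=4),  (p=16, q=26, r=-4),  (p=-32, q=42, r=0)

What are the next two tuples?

(p=64, q=68, r=-8), (p=-128, q=110, r=-4)

P goes 1, -2, 4, -8, 16, -32 → 64 → -128 (×(-2) each step).
Q goes 4, 6, 10, 16, 26, 42 → 68 → 110 (each term is the sum of the two before it).
R — alternating steps +4, −8, +4, −8, …: 4, 8, 0, 4, -4, 0 → -8 → -4.
Putting the parts together: (p=64, q=68, r=-8) and then (p=-128, q=110, r=-4).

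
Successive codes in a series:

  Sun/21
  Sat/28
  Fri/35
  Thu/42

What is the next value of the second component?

For the day, runs backward through the weekdays Mon→Sun: Sun, Sat, Fri, Thu → Wed.
Second component: 21, 28, 35, 42 → 49 (+7 each step).

49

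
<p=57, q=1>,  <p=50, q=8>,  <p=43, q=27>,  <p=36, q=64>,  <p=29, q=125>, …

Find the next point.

<p=22, q=216>

P: −7 each step; 57, 50, 43, 36, 29 → 22.
Q: perfect cubes: 1³, 2³, 3³, …, so 1, 8, 27, 64, 125 → 216.
So the next point is <p=22, q=216>.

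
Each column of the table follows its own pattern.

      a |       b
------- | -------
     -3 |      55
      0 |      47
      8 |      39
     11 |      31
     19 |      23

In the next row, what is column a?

Column a: -3, 0, 8, 11, 19 → 22 (alternating steps +3, +8, +3, +8, …).

22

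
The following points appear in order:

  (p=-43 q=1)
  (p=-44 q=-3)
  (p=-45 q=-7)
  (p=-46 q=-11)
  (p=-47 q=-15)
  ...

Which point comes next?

(p=-48 q=-19)

P — −1 each step: -43, -44, -45, -46, -47 → -48.
Q goes 1, -3, -7, -11, -15 → -19 (−4 each step).
Putting it together: (p=-48 q=-19).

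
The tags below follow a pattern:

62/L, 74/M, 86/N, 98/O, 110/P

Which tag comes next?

First component: 62, 74, 86, 98, 110 → 122 (+12 each step).
For the letter, letters move forward 1 place in the alphabet: L, M, N, O, P → Q.
Putting it together: 122/Q.

122/Q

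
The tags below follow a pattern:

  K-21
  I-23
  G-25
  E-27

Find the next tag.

Letter: letters move back 2 places in the alphabet, so K, I, G, E → C.
Second component: +2 each step; 21, 23, 25, 27 → 29.
Combining the parts gives C-29.

C-29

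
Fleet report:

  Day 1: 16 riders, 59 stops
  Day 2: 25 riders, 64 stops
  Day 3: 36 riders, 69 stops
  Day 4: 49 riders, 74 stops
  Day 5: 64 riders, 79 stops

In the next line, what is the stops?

84

Stops: +5 each step, so 59, 64, 69, 74, 79 → 84.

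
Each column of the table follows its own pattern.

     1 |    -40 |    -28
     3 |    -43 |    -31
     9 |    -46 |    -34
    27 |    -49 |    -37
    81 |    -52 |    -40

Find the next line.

243  -55  -43

First component goes 1, 3, 9, 27, 81 → 243 (×3 each step).
Second component: −3 each step; -40, -43, -46, -49, -52 → -55.
Third component — −3 each step: -28, -31, -34, -37, -40 → -43.
Combining the parts gives 243  -55  -43.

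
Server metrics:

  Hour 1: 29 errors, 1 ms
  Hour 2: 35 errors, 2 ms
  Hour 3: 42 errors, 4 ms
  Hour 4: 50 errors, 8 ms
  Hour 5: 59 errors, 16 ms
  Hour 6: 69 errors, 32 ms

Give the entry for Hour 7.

80 errors, 64 ms

For the errors, differences are 6, 7, 8, … (increasing by 1 each time): 29, 35, 42, 50, 59, 69 → 80.
Ms: 1, 2, 4, 8, 16, 32 → 64 (×2 each step).
Combining the parts gives 80 errors, 64 ms.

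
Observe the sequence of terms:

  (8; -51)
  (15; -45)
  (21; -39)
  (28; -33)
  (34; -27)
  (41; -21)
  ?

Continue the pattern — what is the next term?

(47; -15)

First coordinate goes 8, 15, 21, 28, 34, 41 → 47 (alternating steps +7, +6, +7, +6, …).
Second coordinate goes -51, -45, -39, -33, -27, -21 → -15 (+6 each step).
So the next term is (47; -15).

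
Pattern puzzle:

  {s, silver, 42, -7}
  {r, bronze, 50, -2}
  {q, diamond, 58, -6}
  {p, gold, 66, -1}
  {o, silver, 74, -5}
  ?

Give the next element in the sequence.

Letter: s, r, q, p, o → n (letters move back 1 place in the alphabet).
Rank goes silver, bronze, diamond, gold, silver → bronze (repeats silver → bronze → diamond → gold).
Third value: +8 each step, so 42, 50, 58, 66, 74 → 82.
Fourth value: alternating steps +5, −4, +5, −4, …, so -7, -2, -6, -1, -5 → 0.
So the next element is {n, bronze, 82, 0}.

{n, bronze, 82, 0}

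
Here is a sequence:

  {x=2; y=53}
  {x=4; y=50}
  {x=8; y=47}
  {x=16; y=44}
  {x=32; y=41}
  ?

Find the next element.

For the x, ×2 each step: 2, 4, 8, 16, 32 → 64.
Y: −3 each step; 53, 50, 47, 44, 41 → 38.
So the next element is {x=64; y=38}.

{x=64; y=38}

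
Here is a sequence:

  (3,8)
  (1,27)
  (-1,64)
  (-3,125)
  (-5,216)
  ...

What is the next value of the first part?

First part: −2 each step, so 3, 1, -1, -3, -5 → -7.

-7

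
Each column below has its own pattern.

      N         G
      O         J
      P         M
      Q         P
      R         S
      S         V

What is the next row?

First letter: letters move forward 1 place in the alphabet; N, O, P, Q, R, S → T.
Second letter goes G, J, M, P, S, V → Y (letters move forward 3 places in the alphabet).
Putting it together: T  Y.

T  Y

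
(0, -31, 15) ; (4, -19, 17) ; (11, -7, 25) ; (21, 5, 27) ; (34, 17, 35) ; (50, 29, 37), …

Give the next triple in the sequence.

For the first value, differences are 4, 7, 10, … (increasing by 3 each time): 0, 4, 11, 21, 34, 50 → 69.
Second value: +12 each step, so -31, -19, -7, 5, 17, 29 → 41.
Third value — alternating steps +2, +8, +2, +8, …: 15, 17, 25, 27, 35, 37 → 45.
Combining the parts gives (69, 41, 45).

(69, 41, 45)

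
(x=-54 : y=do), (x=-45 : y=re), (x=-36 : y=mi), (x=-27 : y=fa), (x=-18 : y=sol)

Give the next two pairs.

X: -54, -45, -36, -27, -18 → -9 → 0 (+9 each step).
Y: runs through the solfège scale do→ti, so do, re, mi, fa, sol → la → ti.
Putting the parts together: (x=-9 : y=la) and then (x=0 : y=ti).

(x=-9 : y=la), (x=0 : y=ti)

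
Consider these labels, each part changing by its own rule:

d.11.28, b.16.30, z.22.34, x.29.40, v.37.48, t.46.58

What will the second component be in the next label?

56

Second component — differences are 5, 6, 7, … (increasing by 1 each time): 11, 16, 22, 29, 37, 46 → 56.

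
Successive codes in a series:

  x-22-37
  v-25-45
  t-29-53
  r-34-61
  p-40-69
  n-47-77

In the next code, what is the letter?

Letter goes x, v, t, r, p, n → l (letters move back 2 places in the alphabet).

l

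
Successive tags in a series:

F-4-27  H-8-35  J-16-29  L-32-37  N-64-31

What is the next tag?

P-128-39

Letter: letters move forward 2 places in the alphabet, so F, H, J, L, N → P.
Second component — ×2 each step: 4, 8, 16, 32, 64 → 128.
Third component: 27, 35, 29, 37, 31 → 39 (alternating steps +8, −6, +8, −6, …).
Combining the parts gives P-128-39.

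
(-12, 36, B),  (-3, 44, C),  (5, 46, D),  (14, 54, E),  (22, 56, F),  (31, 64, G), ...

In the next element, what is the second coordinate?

First coordinate — alternating steps +9, +8, +9, +8, …: -12, -3, 5, 14, 22, 31 → 39.
Second coordinate: alternating steps +8, +2, +8, +2, …; 36, 44, 46, 54, 56, 64 → 66.
Letter: B, C, D, E, F, G → H (letters move forward 1 place in the alphabet).

66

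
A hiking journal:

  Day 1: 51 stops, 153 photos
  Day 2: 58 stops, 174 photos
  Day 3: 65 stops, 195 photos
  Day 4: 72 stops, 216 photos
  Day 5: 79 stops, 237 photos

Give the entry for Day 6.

Stops: +7 each step; 51, 58, 65, 72, 79 → 86.
Photos: always 3 × the stops; 153, 174, 195, 216, 237 → 258.
So the next line is 86 stops, 258 photos.

86 stops, 258 photos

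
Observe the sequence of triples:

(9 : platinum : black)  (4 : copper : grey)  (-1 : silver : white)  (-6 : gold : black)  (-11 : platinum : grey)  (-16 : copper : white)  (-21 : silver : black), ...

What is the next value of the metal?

gold

First entry: −5 each step, so 9, 4, -1, -6, -11, -16, -21 → -26.
For the metal, repeats platinum → copper → silver → gold: platinum, copper, silver, gold, platinum, copper, silver → gold.
For the shade, repeats black → grey → white: black, grey, white, black, grey, white, black → grey.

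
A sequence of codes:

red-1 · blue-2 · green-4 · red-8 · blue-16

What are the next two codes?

green-32, red-64

For the colour, repeats red → blue → green: red, blue, green, red, blue → green → red.
Second component: ×2 each step; 1, 2, 4, 8, 16 → 32 → 64.
So the next two codes are green-32 and red-64.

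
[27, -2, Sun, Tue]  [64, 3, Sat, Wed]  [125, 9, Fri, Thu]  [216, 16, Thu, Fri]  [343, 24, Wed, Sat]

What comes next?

[512, 33, Tue, Sun]

First slot: 27, 64, 125, 216, 343 → 512 (perfect cubes: 3³, 4³, 5³, …).
Second slot goes -2, 3, 9, 16, 24 → 33 (differences are 5, 6, 7, … (increasing by 1 each time)).
For the first day, runs backward through the weekdays Mon→Sun: Sun, Sat, Fri, Thu, Wed → Tue.
Second day: Tue, Wed, Thu, Fri, Sat → Sun (runs through the weekdays Mon→Sun).
Combining the parts gives [512, 33, Tue, Sun].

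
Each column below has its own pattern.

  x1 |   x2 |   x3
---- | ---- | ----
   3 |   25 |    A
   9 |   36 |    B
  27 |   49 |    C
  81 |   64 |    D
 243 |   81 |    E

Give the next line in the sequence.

729  100  F

Column x1 — ×3 each step: 3, 9, 27, 81, 243 → 729.
For the column x2, perfect squares: 5², 6², 7², …: 25, 36, 49, 64, 81 → 100.
For the column x3, letters move forward 1 place in the alphabet: A, B, C, D, E → F.
Combining the parts gives 729  100  F.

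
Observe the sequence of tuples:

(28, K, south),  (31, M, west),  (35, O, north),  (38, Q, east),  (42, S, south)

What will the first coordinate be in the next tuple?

45

First coordinate: alternating steps +3, +4, +3, +4, …, so 28, 31, 35, 38, 42 → 45.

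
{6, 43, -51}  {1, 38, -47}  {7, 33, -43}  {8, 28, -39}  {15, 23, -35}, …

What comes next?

First entry: each term is the sum of the two before it; 6, 1, 7, 8, 15 → 23.
For the second entry, −5 each step: 43, 38, 33, 28, 23 → 18.
Third entry: -51, -47, -43, -39, -35 → -31 (+4 each step).
Combining the parts gives {23, 18, -31}.

{23, 18, -31}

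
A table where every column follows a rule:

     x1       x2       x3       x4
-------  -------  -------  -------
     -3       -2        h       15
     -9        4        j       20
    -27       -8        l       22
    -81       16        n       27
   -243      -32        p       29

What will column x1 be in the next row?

-729

Column x1: ×3 each step; -3, -9, -27, -81, -243 → -729.
Column x2 — ×(-2) each step: -2, 4, -8, 16, -32 → 64.
Column x3: letters move forward 2 places in the alphabet; h, j, l, n, p → r.
Column x4: alternating steps +5, +2, +5, +2, …; 15, 20, 22, 27, 29 → 34.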